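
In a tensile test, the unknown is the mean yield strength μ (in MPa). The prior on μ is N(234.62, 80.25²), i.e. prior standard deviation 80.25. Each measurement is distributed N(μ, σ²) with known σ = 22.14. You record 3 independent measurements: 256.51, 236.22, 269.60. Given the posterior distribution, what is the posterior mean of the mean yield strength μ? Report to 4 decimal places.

253.6277

For Normal data with known variance σ², a Normal(μ₀, σ₀²) prior on μ is conjugate. Posterior precision = 1/σ₀² + n/σ²; posterior mean is the precision-weighted average of μ₀ and x̄.
Σxᵢ = 256.51 + 236.22 + 269.60 = 762.33, so n·x̄ = 762.33.
σ₀² = 80.25² = 6440.0625, σ² = 22.14² = 490.1796; σ² + n·σ₀² = 490.1796 + 3·6440.0625 = 19810.3671.
Posterior mean = (μ₀/σ₀² + n·x̄/σ²)/(1/σ₀² + n/σ²) = (σ²·μ₀ + σ₀²·n·x̄)/(σ² + n·σ₀²) = (490.1796·234.62 + 6440.0625·762.33)/19810.3671 = 5024458.783377/19810.3671 = 253.6277.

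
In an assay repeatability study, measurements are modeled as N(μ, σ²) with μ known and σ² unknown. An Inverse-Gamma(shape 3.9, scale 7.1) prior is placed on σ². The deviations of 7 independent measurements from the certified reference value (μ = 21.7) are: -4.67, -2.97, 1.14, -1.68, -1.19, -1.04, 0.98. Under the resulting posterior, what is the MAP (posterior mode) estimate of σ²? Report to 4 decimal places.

With known mean μ and an Inverse-Gamma(α, β) prior on σ², the Normal likelihood is conjugate: posterior is Inv-Gamma(α + n/2, β + Σ(xᵢ−μ)²/2).
Σ(xᵢ−μ)² = (-4.67)² + (-2.97)² + (1.14)² + (-1.68)² + (-1.19)² + (-1.04)² + (0.98)² = 38.2099.
Posterior: Inv-Gamma(3.9 + 7/2, 7.1 + 38.2099/2) = Inv-Gamma(7.40, 26.20495).
Mode = β/(α+1) = 26.20495/8.40 = 3.1196.

3.1196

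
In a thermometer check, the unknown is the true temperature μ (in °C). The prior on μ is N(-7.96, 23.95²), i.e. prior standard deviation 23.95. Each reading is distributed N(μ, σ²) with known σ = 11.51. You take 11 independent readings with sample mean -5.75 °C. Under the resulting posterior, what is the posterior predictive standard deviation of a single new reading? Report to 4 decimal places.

For Normal data with known variance σ², a Normal(μ₀, σ₀²) prior on μ is conjugate. Posterior precision = 1/σ₀² + n/σ²; posterior mean is the precision-weighted average of μ₀ and x̄.
σ₀² = 23.95² = 573.6025, σ² = 11.51² = 132.4801; σ² + n·σ₀² = 132.4801 + 11·573.6025 = 6442.1076.
Posterior precision = 1/σ₀² + n/σ² = 1/573.6025 + 11/132.4801 = (σ² + n·σ₀²)/(σ₀²σ²) = 6442.1076/(573.6025·132.4801); posterior variance σₙ² = σ₀²σ²/(σ² + n·σ₀²) = 573.6025·132.4801/6442.1076 = 11.795971.
Predictive variance for one new observation = σₙ² + σ² = 573.6025·132.4801/6442.1076 + 132.4801 = σ²·(σ₀² + 6442.1076)/6442.1076 = 132.4801·7015.7101/6442.1076 = 144.276071; SD = √(132.4801·7015.7101/6442.1076) = 12.0115.

12.0115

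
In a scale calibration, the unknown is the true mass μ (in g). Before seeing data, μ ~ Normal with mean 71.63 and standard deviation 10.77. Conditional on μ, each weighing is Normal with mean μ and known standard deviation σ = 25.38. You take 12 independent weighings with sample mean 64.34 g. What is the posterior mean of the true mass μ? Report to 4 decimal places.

For Normal data with known variance σ², a Normal(μ₀, σ₀²) prior on μ is conjugate. Posterior precision = 1/σ₀² + n/σ²; posterior mean is the precision-weighted average of μ₀ and x̄.
n·x̄ = 12·64.34 = 772.08.
σ₀² = 10.77² = 115.9929, σ² = 25.38² = 644.1444; σ² + n·σ₀² = 644.1444 + 12·115.9929 = 2036.0592.
Posterior mean = (μ₀/σ₀² + n·x̄/σ²)/(1/σ₀² + n/σ²) = (σ²·μ₀ + σ₀²·n·x̄)/(σ² + n·σ₀²) = (644.1444·71.63 + 115.9929·772.08)/2036.0592 = 135695.861604/2036.0592 = 66.6463.

66.6463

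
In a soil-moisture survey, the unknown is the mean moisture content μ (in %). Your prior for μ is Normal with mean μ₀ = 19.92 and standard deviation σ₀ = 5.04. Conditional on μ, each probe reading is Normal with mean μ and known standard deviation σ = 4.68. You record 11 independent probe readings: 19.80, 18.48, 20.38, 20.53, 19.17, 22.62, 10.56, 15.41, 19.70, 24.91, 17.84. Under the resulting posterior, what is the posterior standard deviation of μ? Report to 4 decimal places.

1.3588

For Normal data with known variance σ², a Normal(μ₀, σ₀²) prior on μ is conjugate. Posterior precision = 1/σ₀² + n/σ²; posterior mean is the precision-weighted average of μ₀ and x̄.
σ₀² = 5.04² = 25.4016, σ² = 4.68² = 21.9024; σ² + n·σ₀² = 21.9024 + 11·25.4016 = 301.32.
Posterior precision = 1/σ₀² + n/σ² = 1/25.4016 + 11/21.9024 = (σ² + n·σ₀²)/(σ₀²σ²) = 301.32/(25.4016·21.9024); posterior variance σₙ² = σ₀²σ²/(σ² + n·σ₀²) = 25.4016·21.9024/301.32 = 1.846396.
Posterior SD = √σₙ² = √(25.4016·21.9024/301.32) = 1.3588.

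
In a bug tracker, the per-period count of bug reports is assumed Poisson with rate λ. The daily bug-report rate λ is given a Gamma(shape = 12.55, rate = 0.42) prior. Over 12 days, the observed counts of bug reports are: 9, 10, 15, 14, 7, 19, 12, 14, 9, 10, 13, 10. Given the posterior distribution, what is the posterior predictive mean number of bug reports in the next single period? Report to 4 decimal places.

12.4436

With a Gamma(shape α, rate β) prior, the Poisson likelihood is conjugate: the posterior is Gamma(α + ΣXᵢ, β + n).
Sum of counts S = 142 over n = 12 days.
Posterior: Gamma(α+S, β+n) = Gamma(12.55+142, 0.42+12) = Gamma(154.55, 12.42).
The predictive distribution for one future period is NegBinom with mean α/β = 12.4436.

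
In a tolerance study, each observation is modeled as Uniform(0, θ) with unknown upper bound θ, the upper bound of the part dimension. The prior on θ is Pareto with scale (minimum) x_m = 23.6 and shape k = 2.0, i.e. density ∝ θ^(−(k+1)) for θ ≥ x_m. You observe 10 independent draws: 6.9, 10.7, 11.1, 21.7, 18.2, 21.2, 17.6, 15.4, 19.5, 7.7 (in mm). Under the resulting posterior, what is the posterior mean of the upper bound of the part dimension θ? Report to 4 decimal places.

25.7455

A Pareto(scale x_m, shape k) prior on the upper bound θ of Uniform(0, θ) is conjugate: posterior is Pareto(max(x_m, max xᵢ), k + n).
Sample maximum = 21.7; prior scale x_m = 23.6 → posterior scale = max = 23.6.
Posterior shape = 2.0 + 10 = 12.0.
E[θ|data] = k·x_m/(k−1) = 12.0·23.6/11.0 = 25.7455.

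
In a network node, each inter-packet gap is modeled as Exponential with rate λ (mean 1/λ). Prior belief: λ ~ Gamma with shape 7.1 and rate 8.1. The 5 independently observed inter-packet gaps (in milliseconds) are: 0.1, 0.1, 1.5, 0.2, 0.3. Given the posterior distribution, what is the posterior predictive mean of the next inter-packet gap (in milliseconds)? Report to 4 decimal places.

0.9279

With a Gamma(shape α, rate β) prior on the exponential rate λ, the posterior after n observations with total T = Σxᵢ is Gamma(α+n, β+T).
Sum of observations T = 2.2 milliseconds; n = 5.
Posterior: Gamma(7.1+5, 8.1+2.2) = Gamma(12.1, 10.3).
The predictive distribution for the next observation is Lomax; its mean is β/(α−1) = 10.3/11.1 = 0.9279.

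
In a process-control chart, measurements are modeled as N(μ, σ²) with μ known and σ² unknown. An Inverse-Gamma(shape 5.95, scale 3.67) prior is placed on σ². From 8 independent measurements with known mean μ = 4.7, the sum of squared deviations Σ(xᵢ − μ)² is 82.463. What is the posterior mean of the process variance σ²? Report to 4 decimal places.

With known mean μ and an Inverse-Gamma(α, β) prior on σ², the Normal likelihood is conjugate: posterior is Inv-Gamma(α + n/2, β + Σ(xᵢ−μ)²/2).
Posterior: Inv-Gamma(5.95 + 8/2, 3.67 + 82.463/2) = Inv-Gamma(9.95, 44.9015).
E[σ²|data] = β/(α−1) = 44.9015/8.95 = 5.0169.

5.0169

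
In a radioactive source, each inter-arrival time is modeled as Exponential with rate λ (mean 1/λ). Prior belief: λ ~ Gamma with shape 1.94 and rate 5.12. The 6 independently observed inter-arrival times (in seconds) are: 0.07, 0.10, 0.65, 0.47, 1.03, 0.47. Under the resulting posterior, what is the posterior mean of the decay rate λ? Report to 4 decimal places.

With a Gamma(shape α, rate β) prior on the exponential rate λ, the posterior after n observations with total T = Σxᵢ is Gamma(α+n, β+T).
Sum of observations T = 2.79 seconds; n = 6.
Posterior: Gamma(1.94+6, 5.12+2.79) = Gamma(7.94, 7.91).
Posterior mean of λ = α/β = 7.94/7.91 = 1.0038.

1.0038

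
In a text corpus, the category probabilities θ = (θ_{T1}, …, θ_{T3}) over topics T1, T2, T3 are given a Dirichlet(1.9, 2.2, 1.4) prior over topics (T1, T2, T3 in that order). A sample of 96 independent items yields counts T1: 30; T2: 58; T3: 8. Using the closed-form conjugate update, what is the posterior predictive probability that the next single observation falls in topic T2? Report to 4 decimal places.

0.5931

The Dirichlet prior is conjugate to the Multinomial likelihood: each posterior αⱼ = prior αⱼ + observed count nⱼ.
Posterior concentration: (31.9, 60.2, 9.4), total = 101.5.
P(next = T2 | data) = α_{T2}/Σα = 0.5931.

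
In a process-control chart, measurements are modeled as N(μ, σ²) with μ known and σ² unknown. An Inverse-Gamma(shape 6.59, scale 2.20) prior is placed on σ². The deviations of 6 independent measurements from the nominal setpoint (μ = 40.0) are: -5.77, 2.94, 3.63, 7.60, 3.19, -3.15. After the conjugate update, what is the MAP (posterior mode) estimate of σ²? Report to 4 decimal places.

With known mean μ and an Inverse-Gamma(α, β) prior on σ², the Normal likelihood is conjugate: posterior is Inv-Gamma(α + n/2, β + Σ(xᵢ−μ)²/2).
Σ(xᵢ−μ)² = (-5.77)² + (2.94)² + (3.63)² + (7.60)² + (3.19)² + (-3.15)² = 132.9720.
Posterior: Inv-Gamma(6.59 + 6/2, 2.20 + 132.9720/2) = Inv-Gamma(9.59, 68.68600).
Mode = β/(α+1) = 68.68600/10.59 = 6.4859.

6.4859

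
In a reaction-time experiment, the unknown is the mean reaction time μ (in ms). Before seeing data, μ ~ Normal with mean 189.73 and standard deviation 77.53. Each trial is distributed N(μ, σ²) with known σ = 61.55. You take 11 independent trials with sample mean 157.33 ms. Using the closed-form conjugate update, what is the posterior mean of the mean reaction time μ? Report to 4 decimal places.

For Normal data with known variance σ², a Normal(μ₀, σ₀²) prior on μ is conjugate. Posterior precision = 1/σ₀² + n/σ²; posterior mean is the precision-weighted average of μ₀ and x̄.
n·x̄ = 11·157.33 = 1730.63.
σ₀² = 77.53² = 6010.9009, σ² = 61.55² = 3788.4025; σ² + n·σ₀² = 3788.4025 + 11·6010.9009 = 69908.3124.
Posterior mean = (μ₀/σ₀² + n·x̄/σ²)/(1/σ₀² + n/σ²) = (σ²·μ₀ + σ₀²·n·x̄)/(σ² + n·σ₀²) = (3788.4025·189.73 + 6010.9009·1730.63)/69908.3124 = 11121419.030892/69908.3124 = 159.0858.

159.0858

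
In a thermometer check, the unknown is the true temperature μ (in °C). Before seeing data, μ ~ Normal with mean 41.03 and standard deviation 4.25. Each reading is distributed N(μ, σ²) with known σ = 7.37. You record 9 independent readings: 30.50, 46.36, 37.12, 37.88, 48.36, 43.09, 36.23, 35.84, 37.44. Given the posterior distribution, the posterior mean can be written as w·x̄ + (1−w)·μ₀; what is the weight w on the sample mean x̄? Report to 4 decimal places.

0.7496

For Normal data with known variance σ², a Normal(μ₀, σ₀²) prior on μ is conjugate. Posterior precision = 1/σ₀² + n/σ²; posterior mean is the precision-weighted average of μ₀ and x̄.
σ₀² = 4.25² = 18.0625, σ² = 7.37² = 54.3169. Prior precision 1/σ₀² = 1/18.0625; data precision n/σ² = 9/54.3169.
w = (n/σ²)/(1/σ₀² + n/σ²) = n·σ₀²/(σ² + n·σ₀²) = 9·18.0625/(54.3169 + 9·18.0625) = 162.5625/216.8794 = 0.7496.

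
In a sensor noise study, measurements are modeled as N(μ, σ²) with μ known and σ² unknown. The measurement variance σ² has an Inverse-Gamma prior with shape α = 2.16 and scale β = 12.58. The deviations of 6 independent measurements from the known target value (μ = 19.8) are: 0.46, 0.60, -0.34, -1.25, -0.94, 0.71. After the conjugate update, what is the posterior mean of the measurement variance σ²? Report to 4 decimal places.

3.4612

With known mean μ and an Inverse-Gamma(α, β) prior on σ², the Normal likelihood is conjugate: posterior is Inv-Gamma(α + n/2, β + Σ(xᵢ−μ)²/2).
Σ(xᵢ−μ)² = (0.46)² + (0.60)² + (-0.34)² + (-1.25)² + (-0.94)² + (0.71)² = 3.6374.
Posterior: Inv-Gamma(2.16 + 6/2, 12.58 + 3.6374/2) = Inv-Gamma(5.16, 14.39870).
E[σ²|data] = β/(α−1) = 14.39870/4.16 = 3.4612.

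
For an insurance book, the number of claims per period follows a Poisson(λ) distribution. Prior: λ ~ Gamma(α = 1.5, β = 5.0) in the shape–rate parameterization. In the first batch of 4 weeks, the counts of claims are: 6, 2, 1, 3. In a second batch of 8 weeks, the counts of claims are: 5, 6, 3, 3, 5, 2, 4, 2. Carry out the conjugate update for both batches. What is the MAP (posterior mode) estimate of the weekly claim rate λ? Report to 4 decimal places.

2.5000

With a Gamma(shape α, rate β) prior, the Poisson likelihood is conjugate: the posterior is Gamma(α + ΣXᵢ, β + n).
Batch 1: sum of counts S = 12 over n = 4 weeks.
After batch 1: Gamma(α+S, β+n) = Gamma(1.5+12, 5.0+4) = Gamma(13.5, 9.0).
Batch 2: sum of counts S = 30 over n = 8 weeks.
After batch 2: Gamma(α+S, β+n) = Gamma(13.5+30, 9.0+8) = Gamma(43.5, 17.0).
Mode of Gamma(α,β) for α≥1 is (α−1)/β = 42.5/17.0 = 2.5000.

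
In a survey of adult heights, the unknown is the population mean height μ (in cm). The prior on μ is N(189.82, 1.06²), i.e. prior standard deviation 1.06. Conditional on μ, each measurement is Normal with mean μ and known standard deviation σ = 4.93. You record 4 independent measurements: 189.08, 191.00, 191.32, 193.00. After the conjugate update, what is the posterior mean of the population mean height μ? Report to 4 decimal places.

For Normal data with known variance σ², a Normal(μ₀, σ₀²) prior on μ is conjugate. Posterior precision = 1/σ₀² + n/σ²; posterior mean is the precision-weighted average of μ₀ and x̄.
Σxᵢ = 189.08 + 191.00 + 191.32 + 193.00 = 764.4, so n·x̄ = 764.4.
σ₀² = 1.06² = 1.1236, σ² = 4.93² = 24.3049; σ² + n·σ₀² = 24.3049 + 4·1.1236 = 28.7993.
Posterior mean = (μ₀/σ₀² + n·x̄/σ²)/(1/σ₀² + n/σ²) = (σ²·μ₀ + σ₀²·n·x̄)/(σ² + n·σ₀²) = (24.3049·189.82 + 1.1236·764.4)/28.7993 = 5472.435958/28.7993 = 190.0198.

190.0198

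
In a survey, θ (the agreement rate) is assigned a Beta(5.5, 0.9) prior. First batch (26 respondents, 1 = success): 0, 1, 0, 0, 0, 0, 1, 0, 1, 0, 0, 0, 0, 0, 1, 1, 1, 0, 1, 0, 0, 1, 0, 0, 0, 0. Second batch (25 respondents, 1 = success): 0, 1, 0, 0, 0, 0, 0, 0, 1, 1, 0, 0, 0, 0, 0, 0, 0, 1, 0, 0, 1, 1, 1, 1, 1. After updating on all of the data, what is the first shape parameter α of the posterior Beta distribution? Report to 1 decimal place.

The Beta prior is conjugate to a Binomial/Bernoulli likelihood; the update adds successes to α and failures to β.
After batch 1: Beta(5.5+8, 0.9+18) = Beta(13.5, 18.9).
After batch 2: Beta(13.5+9, 18.9+16) = Beta(22.5, 34.9).
Posterior α = 22.5.

22.5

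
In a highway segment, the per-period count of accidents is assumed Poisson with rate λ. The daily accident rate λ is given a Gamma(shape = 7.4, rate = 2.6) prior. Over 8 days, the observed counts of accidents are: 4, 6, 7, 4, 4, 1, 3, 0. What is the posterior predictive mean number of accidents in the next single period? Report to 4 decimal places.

3.4340

With a Gamma(shape α, rate β) prior, the Poisson likelihood is conjugate: the posterior is Gamma(α + ΣXᵢ, β + n).
Sum of counts S = 29 over n = 8 days.
Posterior: Gamma(α+S, β+n) = Gamma(7.4+29, 2.6+8) = Gamma(36.4, 10.6).
The predictive distribution for one future period is NegBinom with mean α/β = 3.4340.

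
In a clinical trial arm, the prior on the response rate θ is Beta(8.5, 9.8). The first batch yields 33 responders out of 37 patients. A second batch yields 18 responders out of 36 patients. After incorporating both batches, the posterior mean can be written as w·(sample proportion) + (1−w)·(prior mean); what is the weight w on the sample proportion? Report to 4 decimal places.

0.7996

The Beta prior is conjugate to a Binomial/Bernoulli likelihood; the update adds successes to α and failures to β.
Total number of patients: n = 37 + 36 = 73.
Posterior mean = (α₀+k)/(α₀+β₀+n) = [n/(α₀+β₀+n)]·(k/n) + [(α₀+β₀)/(α₀+β₀+n)]·α₀/(α₀+β₀), so only n and the prior enter the weight.
The weight on the data is w = n/(α₀+β₀+n) = 73/(8.5+9.8+73) = 73/91.3 = 0.7996.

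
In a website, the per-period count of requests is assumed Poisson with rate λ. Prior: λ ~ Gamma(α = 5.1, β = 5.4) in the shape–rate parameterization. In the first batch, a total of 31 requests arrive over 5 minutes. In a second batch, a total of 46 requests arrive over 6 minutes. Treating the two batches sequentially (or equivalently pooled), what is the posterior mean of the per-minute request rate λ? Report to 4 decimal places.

With a Gamma(shape α, rate β) prior, the Poisson likelihood is conjugate: the posterior is Gamma(α + ΣXᵢ, β + n).
After batch 1: Gamma(α+S, β+n) = Gamma(5.1+31, 5.4+5) = Gamma(36.1, 10.4).
After batch 2: Gamma(α+S, β+n) = Gamma(36.1+46, 10.4+6) = Gamma(82.1, 16.4).
Posterior mean = α/β = 82.1/16.4 = 5.0061.

5.0061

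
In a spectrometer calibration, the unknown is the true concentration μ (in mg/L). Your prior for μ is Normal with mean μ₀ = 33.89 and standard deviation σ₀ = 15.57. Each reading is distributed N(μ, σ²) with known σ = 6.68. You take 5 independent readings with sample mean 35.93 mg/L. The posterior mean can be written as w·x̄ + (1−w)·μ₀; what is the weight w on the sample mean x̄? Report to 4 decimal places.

For Normal data with known variance σ², a Normal(μ₀, σ₀²) prior on μ is conjugate. Posterior precision = 1/σ₀² + n/σ²; posterior mean is the precision-weighted average of μ₀ and x̄.
σ₀² = 15.57² = 242.4249, σ² = 6.68² = 44.6224. Prior precision 1/σ₀² = 1/242.4249; data precision n/σ² = 5/44.6224.
w = (n/σ²)/(1/σ₀² + n/σ²) = n·σ₀²/(σ² + n·σ₀²) = 5·242.4249/(44.6224 + 5·242.4249) = 1212.1245/1256.7469 = 0.9645.

0.9645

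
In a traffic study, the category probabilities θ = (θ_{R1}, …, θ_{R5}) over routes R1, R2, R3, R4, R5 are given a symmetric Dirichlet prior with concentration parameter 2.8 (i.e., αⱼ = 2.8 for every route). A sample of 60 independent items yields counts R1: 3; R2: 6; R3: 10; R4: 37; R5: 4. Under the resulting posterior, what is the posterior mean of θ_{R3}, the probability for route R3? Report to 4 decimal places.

0.1730

The Dirichlet prior is conjugate to the Multinomial likelihood: each posterior αⱼ = prior αⱼ + observed count nⱼ.
Posterior concentration: (5.8, 8.8, 12.8, 39.8, 6.8), total = 74.0.
E[θ_{R3}|data] = α_{R3}/Σα = 12.8/74.0 = 0.1730.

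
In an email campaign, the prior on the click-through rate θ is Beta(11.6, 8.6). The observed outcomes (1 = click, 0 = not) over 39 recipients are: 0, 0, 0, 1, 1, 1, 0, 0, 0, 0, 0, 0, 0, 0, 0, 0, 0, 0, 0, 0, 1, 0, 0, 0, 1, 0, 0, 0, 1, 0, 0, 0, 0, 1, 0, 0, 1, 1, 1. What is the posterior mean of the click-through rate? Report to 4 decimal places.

0.3649

The Beta prior is conjugate to a Binomial/Bernoulli likelihood; the update adds successes to α and failures to β.
Posterior: Beta(α+k, β+n−k) = Beta(11.6+10, 8.6+29) = Beta(21.6, 37.6).
Posterior mean = α/(α+β) = 21.6/59.2 = 0.3649.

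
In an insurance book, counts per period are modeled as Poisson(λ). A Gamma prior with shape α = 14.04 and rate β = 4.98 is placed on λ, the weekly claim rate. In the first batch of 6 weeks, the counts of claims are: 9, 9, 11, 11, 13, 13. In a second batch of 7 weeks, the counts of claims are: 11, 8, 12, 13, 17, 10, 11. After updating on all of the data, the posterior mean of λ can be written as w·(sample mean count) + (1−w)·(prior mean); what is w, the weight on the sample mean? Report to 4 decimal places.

0.7230

With a Gamma(shape α, rate β) prior, the Poisson likelihood is conjugate: the posterior is Gamma(α + ΣXᵢ, β + n).
Total number of weeks: n = 6 + 7 = 13.
Posterior mean = (α₀+S)/(β₀+n) = [n/(β₀+n)]·(S/n) + [β₀/(β₀+n)]·(α₀/β₀), so only n and β₀ enter the weight.
Weight on data w = n/(β₀+n) = 13/(4.98+13) = 13/17.98 = 0.7230.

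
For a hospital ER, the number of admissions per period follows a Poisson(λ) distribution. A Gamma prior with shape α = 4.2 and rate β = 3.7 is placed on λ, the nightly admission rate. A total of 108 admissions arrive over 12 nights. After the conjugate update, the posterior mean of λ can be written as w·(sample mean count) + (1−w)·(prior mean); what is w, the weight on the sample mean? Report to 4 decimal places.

With a Gamma(shape α, rate β) prior, the Poisson likelihood is conjugate: the posterior is Gamma(α + ΣXᵢ, β + n).
Posterior mean = (α₀+S)/(β₀+n) = [n/(β₀+n)]·(S/n) + [β₀/(β₀+n)]·(α₀/β₀), so only n and β₀ enter the weight.
Weight on data w = n/(β₀+n) = 12/(3.7+12) = 12/15.7 = 0.7643.

0.7643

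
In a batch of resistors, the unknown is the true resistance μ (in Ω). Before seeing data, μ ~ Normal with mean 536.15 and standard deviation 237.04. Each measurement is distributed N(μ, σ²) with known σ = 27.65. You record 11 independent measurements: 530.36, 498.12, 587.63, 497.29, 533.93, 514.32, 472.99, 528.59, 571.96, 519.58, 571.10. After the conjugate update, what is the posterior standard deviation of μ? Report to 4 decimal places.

8.3316

For Normal data with known variance σ², a Normal(μ₀, σ₀²) prior on μ is conjugate. Posterior precision = 1/σ₀² + n/σ²; posterior mean is the precision-weighted average of μ₀ and x̄.
σ₀² = 237.04² = 56187.9616, σ² = 27.65² = 764.5225; σ² + n·σ₀² = 764.5225 + 11·56187.9616 = 618832.1001.
Posterior precision = 1/σ₀² + n/σ² = 1/56187.9616 + 11/764.5225 = (σ² + n·σ₀²)/(σ₀²σ²) = 618832.1001/(56187.9616·764.5225); posterior variance σₙ² = σ₀²σ²/(σ² + n·σ₀²) = 56187.9616·764.5225/618832.1001 = 69.416181.
Posterior SD = √σₙ² = √(56187.9616·764.5225/618832.1001) = 8.3316.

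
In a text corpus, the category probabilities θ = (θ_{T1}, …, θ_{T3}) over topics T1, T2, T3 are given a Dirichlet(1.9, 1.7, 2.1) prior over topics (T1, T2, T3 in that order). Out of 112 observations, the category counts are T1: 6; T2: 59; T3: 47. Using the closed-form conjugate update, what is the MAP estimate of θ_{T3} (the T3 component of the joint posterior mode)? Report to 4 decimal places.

The Dirichlet prior is conjugate to the Multinomial likelihood: each posterior αⱼ = prior αⱼ + observed count nⱼ.
Posterior concentration: (7.9, 60.7, 49.1), total = 117.7.
Joint mode component: (α_{T3}−1)/(Σα−K) = 48.1/114.7 = 0.4194.

0.4194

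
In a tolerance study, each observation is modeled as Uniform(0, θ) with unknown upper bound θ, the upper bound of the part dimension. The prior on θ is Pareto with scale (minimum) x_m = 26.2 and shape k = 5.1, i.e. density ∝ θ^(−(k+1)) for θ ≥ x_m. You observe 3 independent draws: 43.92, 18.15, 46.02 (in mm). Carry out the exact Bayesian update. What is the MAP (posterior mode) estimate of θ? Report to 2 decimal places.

46.02

A Pareto(scale x_m, shape k) prior on the upper bound θ of Uniform(0, θ) is conjugate: posterior is Pareto(max(x_m, max xᵢ), k + n).
Sample maximum = 46.02; prior scale x_m = 26.2 → posterior scale = max = 46.02.
Posterior shape = 5.1 + 3 = 8.1.
The Pareto density is decreasing on [x_m, ∞), so the mode is x_m = 46.02.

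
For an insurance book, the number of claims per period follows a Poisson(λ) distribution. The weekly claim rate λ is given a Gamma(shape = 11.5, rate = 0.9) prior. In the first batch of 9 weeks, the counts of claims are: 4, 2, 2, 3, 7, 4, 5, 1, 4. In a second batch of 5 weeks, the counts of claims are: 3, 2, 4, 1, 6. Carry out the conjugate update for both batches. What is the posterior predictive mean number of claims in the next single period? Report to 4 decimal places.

With a Gamma(shape α, rate β) prior, the Poisson likelihood is conjugate: the posterior is Gamma(α + ΣXᵢ, β + n).
Batch 1: sum of counts S = 32 over n = 9 weeks.
After batch 1: Gamma(α+S, β+n) = Gamma(11.5+32, 0.9+9) = Gamma(43.5, 9.9).
Batch 2: sum of counts S = 16 over n = 5 weeks.
After batch 2: Gamma(α+S, β+n) = Gamma(43.5+16, 9.9+5) = Gamma(59.5, 14.9).
The predictive distribution for one future period is NegBinom with mean α/β = 3.9933.

3.9933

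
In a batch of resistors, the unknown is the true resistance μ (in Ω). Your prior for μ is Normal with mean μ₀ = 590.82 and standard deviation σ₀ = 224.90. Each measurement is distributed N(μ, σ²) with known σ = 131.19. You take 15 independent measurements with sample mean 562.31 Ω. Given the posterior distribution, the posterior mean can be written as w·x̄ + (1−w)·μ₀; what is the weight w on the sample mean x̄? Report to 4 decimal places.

For Normal data with known variance σ², a Normal(μ₀, σ₀²) prior on μ is conjugate. Posterior precision = 1/σ₀² + n/σ²; posterior mean is the precision-weighted average of μ₀ and x̄.
σ₀² = 224.90² = 50580.01, σ² = 131.19² = 17210.8161. Prior precision 1/σ₀² = 1/50580.01; data precision n/σ² = 15/17210.8161.
w = (n/σ²)/(1/σ₀² + n/σ²) = n·σ₀²/(σ² + n·σ₀²) = 15·50580.01/(17210.8161 + 15·50580.01) = 758700.15/775910.9661 = 0.9778.

0.9778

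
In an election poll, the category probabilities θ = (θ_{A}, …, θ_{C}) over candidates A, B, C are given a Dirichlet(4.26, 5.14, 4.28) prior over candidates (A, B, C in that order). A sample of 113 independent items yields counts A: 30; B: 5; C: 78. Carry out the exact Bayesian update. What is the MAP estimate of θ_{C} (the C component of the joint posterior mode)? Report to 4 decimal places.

The Dirichlet prior is conjugate to the Multinomial likelihood: each posterior αⱼ = prior αⱼ + observed count nⱼ.
Posterior concentration: (34.26, 10.14, 82.28), total = 126.68.
Joint mode component: (α_{C}−1)/(Σα−K) = 81.28/123.68 = 0.6572.

0.6572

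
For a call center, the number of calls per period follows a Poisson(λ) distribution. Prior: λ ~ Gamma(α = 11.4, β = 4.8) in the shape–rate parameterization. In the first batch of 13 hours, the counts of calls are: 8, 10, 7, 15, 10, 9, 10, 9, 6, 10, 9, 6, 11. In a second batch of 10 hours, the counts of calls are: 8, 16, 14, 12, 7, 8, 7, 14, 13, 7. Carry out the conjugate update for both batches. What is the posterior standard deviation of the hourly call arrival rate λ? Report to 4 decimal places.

With a Gamma(shape α, rate β) prior, the Poisson likelihood is conjugate: the posterior is Gamma(α + ΣXᵢ, β + n).
Batch 1: sum of counts S = 120 over n = 13 hours.
After batch 1: Gamma(α+S, β+n) = Gamma(11.4+120, 4.8+13) = Gamma(131.4, 17.8).
Batch 2: sum of counts S = 106 over n = 10 hours.
After batch 2: Gamma(α+S, β+n) = Gamma(131.4+106, 17.8+10) = Gamma(237.4, 27.8).
SD = √α/β = √237.4/27.8 = 0.5542.

0.5542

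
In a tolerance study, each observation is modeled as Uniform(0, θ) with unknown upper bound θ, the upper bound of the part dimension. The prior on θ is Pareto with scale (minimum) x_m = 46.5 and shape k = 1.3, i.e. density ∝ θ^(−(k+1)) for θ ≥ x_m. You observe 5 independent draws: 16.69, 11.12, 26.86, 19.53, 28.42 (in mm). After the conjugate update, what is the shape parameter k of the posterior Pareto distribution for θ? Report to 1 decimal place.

A Pareto(scale x_m, shape k) prior on the upper bound θ of Uniform(0, θ) is conjugate: posterior is Pareto(max(x_m, max xᵢ), k + n).
Sample maximum = 28.42; prior scale x_m = 46.5 → posterior scale = max = 46.50.
Posterior shape = 1.3 + 5 = 6.3.
Posterior shape k = 6.3.

6.3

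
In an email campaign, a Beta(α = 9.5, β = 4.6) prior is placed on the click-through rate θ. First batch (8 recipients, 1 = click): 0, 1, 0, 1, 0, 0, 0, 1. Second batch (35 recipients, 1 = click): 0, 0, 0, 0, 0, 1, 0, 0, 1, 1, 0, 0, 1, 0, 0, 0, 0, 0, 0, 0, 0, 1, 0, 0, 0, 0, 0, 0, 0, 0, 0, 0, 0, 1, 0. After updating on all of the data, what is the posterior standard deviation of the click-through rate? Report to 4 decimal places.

The Beta prior is conjugate to a Binomial/Bernoulli likelihood; the update adds successes to α and failures to β.
After batch 1: Beta(9.5+3, 4.6+5) = Beta(12.5, 9.6).
After batch 2: Beta(12.5+6, 9.6+29) = Beta(18.5, 38.6).
Var = αβ/((α+β)²(α+β+1)) = 18.5·38.6/(57.1²·58.1) = 0.00376973; SD = √0.00376973 = 0.0614.

0.0614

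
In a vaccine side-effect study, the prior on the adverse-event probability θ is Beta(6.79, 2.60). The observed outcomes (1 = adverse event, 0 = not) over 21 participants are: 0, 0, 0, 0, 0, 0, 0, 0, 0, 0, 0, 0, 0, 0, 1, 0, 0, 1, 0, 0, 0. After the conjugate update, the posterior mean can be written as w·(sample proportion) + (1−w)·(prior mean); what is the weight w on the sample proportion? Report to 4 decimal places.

0.6910

The Beta prior is conjugate to a Binomial/Bernoulli likelihood; the update adds successes to α and failures to β.
Posterior mean = (α₀+k)/(α₀+β₀+n) = [n/(α₀+β₀+n)]·(k/n) + [(α₀+β₀)/(α₀+β₀+n)]·α₀/(α₀+β₀), so only n and the prior enter the weight.
The weight on the data is w = n/(α₀+β₀+n) = 21/(6.79+2.60+21) = 21/30.39 = 0.6910.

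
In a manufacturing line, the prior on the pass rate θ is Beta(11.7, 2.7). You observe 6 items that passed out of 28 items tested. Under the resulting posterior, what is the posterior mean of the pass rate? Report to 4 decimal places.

The Beta prior is conjugate to a Binomial/Bernoulli likelihood; the update adds successes to α and failures to β.
Posterior: Beta(α+k, β+n−k) = Beta(11.7+6, 2.7+22) = Beta(17.7, 24.7).
Posterior mean = α/(α+β) = 17.7/42.4 = 0.4175.

0.4175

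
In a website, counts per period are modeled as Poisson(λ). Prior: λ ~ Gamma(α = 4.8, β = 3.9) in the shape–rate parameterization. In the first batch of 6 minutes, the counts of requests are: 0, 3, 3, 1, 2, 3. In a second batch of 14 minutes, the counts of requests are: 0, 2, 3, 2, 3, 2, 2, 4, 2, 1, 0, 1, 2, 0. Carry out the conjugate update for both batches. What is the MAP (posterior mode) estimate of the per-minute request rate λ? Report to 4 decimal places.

With a Gamma(shape α, rate β) prior, the Poisson likelihood is conjugate: the posterior is Gamma(α + ΣXᵢ, β + n).
Batch 1: sum of counts S = 12 over n = 6 minutes.
After batch 1: Gamma(α+S, β+n) = Gamma(4.8+12, 3.9+6) = Gamma(16.8, 9.9).
Batch 2: sum of counts S = 24 over n = 14 minutes.
After batch 2: Gamma(α+S, β+n) = Gamma(16.8+24, 9.9+14) = Gamma(40.8, 23.9).
Mode of Gamma(α,β) for α≥1 is (α−1)/β = 39.8/23.9 = 1.6653.

1.6653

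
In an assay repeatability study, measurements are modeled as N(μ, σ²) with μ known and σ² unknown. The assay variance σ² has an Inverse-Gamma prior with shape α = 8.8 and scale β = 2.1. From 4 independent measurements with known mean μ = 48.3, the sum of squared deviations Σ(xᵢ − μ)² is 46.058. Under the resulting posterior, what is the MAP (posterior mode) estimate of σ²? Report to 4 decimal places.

With known mean μ and an Inverse-Gamma(α, β) prior on σ², the Normal likelihood is conjugate: posterior is Inv-Gamma(α + n/2, β + Σ(xᵢ−μ)²/2).
Posterior: Inv-Gamma(8.8 + 4/2, 2.1 + 46.058/2) = Inv-Gamma(10.80, 25.1290).
Mode = β/(α+1) = 25.1290/11.80 = 2.1296.

2.1296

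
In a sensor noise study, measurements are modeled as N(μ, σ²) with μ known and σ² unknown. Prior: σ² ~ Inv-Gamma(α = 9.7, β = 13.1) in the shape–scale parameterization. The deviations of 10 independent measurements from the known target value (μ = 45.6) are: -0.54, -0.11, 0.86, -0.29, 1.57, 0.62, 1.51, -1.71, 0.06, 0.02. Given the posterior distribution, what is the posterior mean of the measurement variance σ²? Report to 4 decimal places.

With known mean μ and an Inverse-Gamma(α, β) prior on σ², the Normal likelihood is conjugate: posterior is Inv-Gamma(α + n/2, β + Σ(xᵢ−μ)²/2).
Σ(xᵢ−μ)² = (-0.54)² + (-0.11)² + (0.86)² + (-0.29)² + (1.57)² + (0.62)² + (1.51)² + (-1.71)² + (0.06)² + (0.02)² = 9.1849.
Posterior: Inv-Gamma(9.7 + 10/2, 13.1 + 9.1849/2) = Inv-Gamma(14.70, 17.69245).
E[σ²|data] = β/(α−1) = 17.69245/13.70 = 1.2914.

1.2914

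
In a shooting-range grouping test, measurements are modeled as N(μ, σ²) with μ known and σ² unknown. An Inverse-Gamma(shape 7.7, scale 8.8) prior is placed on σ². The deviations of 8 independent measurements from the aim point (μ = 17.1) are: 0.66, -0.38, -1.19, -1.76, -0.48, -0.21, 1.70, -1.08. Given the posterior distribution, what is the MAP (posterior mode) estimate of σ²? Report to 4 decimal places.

1.0640

With known mean μ and an Inverse-Gamma(α, β) prior on σ², the Normal likelihood is conjugate: posterior is Inv-Gamma(α + n/2, β + Σ(xᵢ−μ)²/2).
Σ(xᵢ−μ)² = (0.66)² + (-0.38)² + (-1.19)² + (-1.76)² + (-0.48)² + (-0.21)² + (1.70)² + (-1.08)² = 9.4246.
Posterior: Inv-Gamma(7.7 + 8/2, 8.8 + 9.4246/2) = Inv-Gamma(11.70, 13.51230).
Mode = β/(α+1) = 13.51230/12.70 = 1.0640.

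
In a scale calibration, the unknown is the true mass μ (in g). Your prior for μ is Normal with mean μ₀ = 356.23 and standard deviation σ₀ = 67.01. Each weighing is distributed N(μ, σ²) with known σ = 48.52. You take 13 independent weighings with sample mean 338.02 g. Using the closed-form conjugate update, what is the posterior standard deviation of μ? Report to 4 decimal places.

13.1936

For Normal data with known variance σ², a Normal(μ₀, σ₀²) prior on μ is conjugate. Posterior precision = 1/σ₀² + n/σ²; posterior mean is the precision-weighted average of μ₀ and x̄.
σ₀² = 67.01² = 4490.3401, σ² = 48.52² = 2354.1904; σ² + n·σ₀² = 2354.1904 + 13·4490.3401 = 60728.6117.
Posterior precision = 1/σ₀² + n/σ² = 1/4490.3401 + 13/2354.1904 = (σ² + n·σ₀²)/(σ₀²σ²) = 60728.6117/(4490.3401·2354.1904); posterior variance σₙ² = σ₀²σ²/(σ² + n·σ₀²) = 4490.3401·2354.1904/60728.6117 = 174.071418.
Posterior SD = √σₙ² = √(4490.3401·2354.1904/60728.6117) = 13.1936.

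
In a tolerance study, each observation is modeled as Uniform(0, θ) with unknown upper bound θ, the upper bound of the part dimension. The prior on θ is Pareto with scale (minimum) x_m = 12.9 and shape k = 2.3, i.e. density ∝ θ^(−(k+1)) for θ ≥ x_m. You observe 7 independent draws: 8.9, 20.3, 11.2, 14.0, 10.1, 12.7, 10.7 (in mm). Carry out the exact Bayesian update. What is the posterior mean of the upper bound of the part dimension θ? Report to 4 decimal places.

A Pareto(scale x_m, shape k) prior on the upper bound θ of Uniform(0, θ) is conjugate: posterior is Pareto(max(x_m, max xᵢ), k + n).
Sample maximum = 20.3; prior scale x_m = 12.9 → posterior scale = max = 20.3.
Posterior shape = 2.3 + 7 = 9.3.
E[θ|data] = k·x_m/(k−1) = 9.3·20.3/8.3 = 22.7458.

22.7458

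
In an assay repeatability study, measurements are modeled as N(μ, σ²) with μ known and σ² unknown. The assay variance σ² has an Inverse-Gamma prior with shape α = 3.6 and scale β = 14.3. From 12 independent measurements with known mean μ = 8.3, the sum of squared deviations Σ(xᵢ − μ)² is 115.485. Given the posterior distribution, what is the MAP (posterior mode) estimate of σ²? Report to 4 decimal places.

With known mean μ and an Inverse-Gamma(α, β) prior on σ², the Normal likelihood is conjugate: posterior is Inv-Gamma(α + n/2, β + Σ(xᵢ−μ)²/2).
Posterior: Inv-Gamma(3.6 + 12/2, 14.3 + 115.485/2) = Inv-Gamma(9.60, 72.0425).
Mode = β/(α+1) = 72.0425/10.60 = 6.7965.

6.7965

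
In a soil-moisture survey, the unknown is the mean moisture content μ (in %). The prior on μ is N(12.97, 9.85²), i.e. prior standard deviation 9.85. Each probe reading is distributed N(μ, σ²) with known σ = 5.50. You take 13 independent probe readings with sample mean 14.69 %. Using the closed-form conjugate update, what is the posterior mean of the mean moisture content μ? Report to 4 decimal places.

For Normal data with known variance σ², a Normal(μ₀, σ₀²) prior on μ is conjugate. Posterior precision = 1/σ₀² + n/σ²; posterior mean is the precision-weighted average of μ₀ and x̄.
n·x̄ = 13·14.69 = 190.97.
σ₀² = 9.85² = 97.0225, σ² = 5.50² = 30.25; σ² + n·σ₀² = 30.25 + 13·97.0225 = 1291.5425.
Posterior mean = (μ₀/σ₀² + n·x̄/σ²)/(1/σ₀² + n/σ²) = (σ²·μ₀ + σ₀²·n·x̄)/(σ² + n·σ₀²) = (30.25·12.97 + 97.0225·190.97)/1291.5425 = 18920.729325/1291.5425 = 14.6497.

14.6497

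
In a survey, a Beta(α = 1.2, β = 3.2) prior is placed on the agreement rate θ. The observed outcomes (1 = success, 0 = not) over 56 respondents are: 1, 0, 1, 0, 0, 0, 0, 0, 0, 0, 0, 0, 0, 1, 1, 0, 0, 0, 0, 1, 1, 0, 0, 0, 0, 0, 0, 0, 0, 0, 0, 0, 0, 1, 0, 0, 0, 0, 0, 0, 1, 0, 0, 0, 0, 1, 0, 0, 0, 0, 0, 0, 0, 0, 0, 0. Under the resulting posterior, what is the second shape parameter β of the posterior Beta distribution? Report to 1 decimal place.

50.2

The Beta prior is conjugate to a Binomial/Bernoulli likelihood; the update adds successes to α and failures to β.
Posterior: Beta(α+k, β+n−k) = Beta(1.2+9, 3.2+47) = Beta(10.2, 50.2).
Posterior β = 50.2.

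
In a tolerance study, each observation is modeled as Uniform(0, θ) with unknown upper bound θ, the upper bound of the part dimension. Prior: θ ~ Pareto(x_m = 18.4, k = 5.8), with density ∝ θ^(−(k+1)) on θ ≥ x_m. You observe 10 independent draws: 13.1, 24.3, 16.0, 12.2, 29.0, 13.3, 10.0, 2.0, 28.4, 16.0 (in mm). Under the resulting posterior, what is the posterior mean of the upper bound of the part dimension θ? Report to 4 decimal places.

30.9595

A Pareto(scale x_m, shape k) prior on the upper bound θ of Uniform(0, θ) is conjugate: posterior is Pareto(max(x_m, max xᵢ), k + n).
Sample maximum = 29.0; prior scale x_m = 18.4 → posterior scale = max = 29.0.
Posterior shape = 5.8 + 10 = 15.8.
E[θ|data] = k·x_m/(k−1) = 15.8·29.0/14.8 = 30.9595.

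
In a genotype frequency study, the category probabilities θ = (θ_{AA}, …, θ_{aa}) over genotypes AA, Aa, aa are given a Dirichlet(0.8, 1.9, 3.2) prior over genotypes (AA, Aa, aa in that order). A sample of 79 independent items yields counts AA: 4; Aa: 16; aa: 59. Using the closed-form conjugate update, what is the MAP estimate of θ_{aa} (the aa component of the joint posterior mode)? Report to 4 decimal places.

0.7473

The Dirichlet prior is conjugate to the Multinomial likelihood: each posterior αⱼ = prior αⱼ + observed count nⱼ.
Posterior concentration: (4.8, 17.9, 62.2), total = 84.9.
Joint mode component: (α_{aa}−1)/(Σα−K) = 61.2/81.9 = 0.7473.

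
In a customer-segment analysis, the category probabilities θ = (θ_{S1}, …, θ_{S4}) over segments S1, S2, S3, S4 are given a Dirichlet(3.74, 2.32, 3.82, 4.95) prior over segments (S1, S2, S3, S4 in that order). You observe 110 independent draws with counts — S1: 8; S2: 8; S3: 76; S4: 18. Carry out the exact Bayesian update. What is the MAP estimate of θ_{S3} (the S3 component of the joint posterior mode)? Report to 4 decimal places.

0.6523

The Dirichlet prior is conjugate to the Multinomial likelihood: each posterior αⱼ = prior αⱼ + observed count nⱼ.
Posterior concentration: (11.74, 10.32, 79.82, 22.95), total = 124.83.
Joint mode component: (α_{S3}−1)/(Σα−K) = 78.82/120.83 = 0.6523.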